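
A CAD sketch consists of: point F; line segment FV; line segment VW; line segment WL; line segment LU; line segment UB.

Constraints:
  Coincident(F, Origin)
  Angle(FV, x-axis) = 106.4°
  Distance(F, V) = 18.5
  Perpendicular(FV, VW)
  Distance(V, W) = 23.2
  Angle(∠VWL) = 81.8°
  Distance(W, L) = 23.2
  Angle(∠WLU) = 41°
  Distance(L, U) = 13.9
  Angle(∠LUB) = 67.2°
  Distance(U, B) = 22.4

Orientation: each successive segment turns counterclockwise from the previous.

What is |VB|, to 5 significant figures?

35.205

F is at the origin; FV runs at 106.4° with length 18.5, so V = (-5.2233, 17.747). The perpendicularity gives VW at right angles to FV, so VW runs at -163.60°; with |VW| = 23.2, W = (-27.479, 11.197). ∠VWL = 81.8° gives WL at -65.400° from the x-axis; with |WL| = 23.2, L = (-17.822, -9.8973). ∠WLU = 41.0° gives LU at 73.600° from the x-axis; with |LU| = 13.9, U = (-13.897, 3.4372). ∠LUB = 67.2° gives UB at -173.60° from the x-axis; with |UB| = 22.4, B = (-36.158, 0.94027). Then |VB| = |B − V| = 35.205.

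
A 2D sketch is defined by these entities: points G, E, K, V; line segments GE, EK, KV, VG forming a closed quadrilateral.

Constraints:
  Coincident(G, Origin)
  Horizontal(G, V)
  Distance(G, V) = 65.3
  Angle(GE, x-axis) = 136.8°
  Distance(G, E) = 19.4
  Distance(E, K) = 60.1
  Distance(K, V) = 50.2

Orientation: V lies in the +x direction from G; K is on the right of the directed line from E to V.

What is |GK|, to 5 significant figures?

40.799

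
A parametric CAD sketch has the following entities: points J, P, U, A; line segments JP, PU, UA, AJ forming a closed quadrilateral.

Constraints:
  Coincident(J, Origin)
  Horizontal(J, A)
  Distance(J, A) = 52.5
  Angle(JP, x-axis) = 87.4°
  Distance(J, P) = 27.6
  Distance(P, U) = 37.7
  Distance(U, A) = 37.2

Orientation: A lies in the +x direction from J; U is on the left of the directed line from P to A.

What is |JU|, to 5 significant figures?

51.499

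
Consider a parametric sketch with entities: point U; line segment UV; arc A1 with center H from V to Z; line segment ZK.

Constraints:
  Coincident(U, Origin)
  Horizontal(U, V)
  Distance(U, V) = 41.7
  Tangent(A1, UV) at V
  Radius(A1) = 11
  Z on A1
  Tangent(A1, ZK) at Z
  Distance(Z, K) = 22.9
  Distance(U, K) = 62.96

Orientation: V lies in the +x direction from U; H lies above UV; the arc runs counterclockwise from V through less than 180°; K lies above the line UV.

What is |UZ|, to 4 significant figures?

53.78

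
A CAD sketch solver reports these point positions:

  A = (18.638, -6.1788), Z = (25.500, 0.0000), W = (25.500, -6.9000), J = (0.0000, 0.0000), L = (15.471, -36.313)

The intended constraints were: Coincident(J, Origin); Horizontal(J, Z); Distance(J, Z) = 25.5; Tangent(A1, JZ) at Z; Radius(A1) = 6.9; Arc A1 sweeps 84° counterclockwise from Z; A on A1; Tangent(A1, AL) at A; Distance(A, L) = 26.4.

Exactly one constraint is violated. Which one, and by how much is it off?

Distance(A, L) = 26.4 — off by 3.90.

J = (0.00, 0.00) ✓; J.y = 0.00, Z.y = 0.00 ✓; |JZ| = 25.50 ✓; ∠(WZ, ZJ) = 90.00° ✓; |WZ| = 6.900 ✓; bearing(W→A) − bearing(W→Z) = 84.00° ✓; |WA| = 6.900 ✓; ∠(WA, AL) = 90.00° ✓; |AL| = 30.30 ✗.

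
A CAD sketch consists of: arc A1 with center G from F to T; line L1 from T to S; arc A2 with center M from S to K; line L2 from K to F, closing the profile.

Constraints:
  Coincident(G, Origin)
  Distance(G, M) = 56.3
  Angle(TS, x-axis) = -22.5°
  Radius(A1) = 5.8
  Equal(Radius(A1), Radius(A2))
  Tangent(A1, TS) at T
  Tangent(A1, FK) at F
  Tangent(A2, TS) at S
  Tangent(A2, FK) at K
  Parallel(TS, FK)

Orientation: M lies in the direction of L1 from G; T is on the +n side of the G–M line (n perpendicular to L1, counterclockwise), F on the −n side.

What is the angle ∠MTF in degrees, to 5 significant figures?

84.118°

The slot axis is L1's direction at -22.5°, so u = (cos -22.5°, sin -22.5°) = (0.92388, -0.38268) and n = (−sin -22.5°, cos -22.5°) = (0.38268, 0.92388). G is at the origin and M lies 56.3 along u from G, so M = 56.3·u = (52.014, -21.545). Tangency of A1 to both parallel lines with radius 5.8 puts T and F at G ± 5.8·n: T = (2.2196, 5.3585), F = (-2.2196, -5.3585). Then cos ∠MTF = TM·TF / (|TM||TF|), giving 84.118°.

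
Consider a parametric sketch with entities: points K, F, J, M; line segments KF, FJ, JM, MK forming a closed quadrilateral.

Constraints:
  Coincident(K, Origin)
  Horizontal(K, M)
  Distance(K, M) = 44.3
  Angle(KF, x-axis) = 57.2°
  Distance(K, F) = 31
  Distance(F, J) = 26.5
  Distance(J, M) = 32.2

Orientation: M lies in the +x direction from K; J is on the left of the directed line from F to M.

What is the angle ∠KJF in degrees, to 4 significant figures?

23.76°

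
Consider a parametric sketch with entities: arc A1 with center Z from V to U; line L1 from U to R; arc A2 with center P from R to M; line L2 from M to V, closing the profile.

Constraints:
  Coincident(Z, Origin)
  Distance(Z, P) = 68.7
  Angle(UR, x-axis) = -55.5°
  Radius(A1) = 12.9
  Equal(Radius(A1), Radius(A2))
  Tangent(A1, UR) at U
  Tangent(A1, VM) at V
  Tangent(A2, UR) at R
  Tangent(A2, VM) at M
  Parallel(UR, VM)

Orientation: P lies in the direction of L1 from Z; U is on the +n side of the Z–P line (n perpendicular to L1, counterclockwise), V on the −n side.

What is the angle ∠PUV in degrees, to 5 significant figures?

79.365°

The slot axis is L1's direction at -55.5°, so u = (cos -55.5°, sin -55.5°) = (0.56641, -0.82413) and n = (−sin -55.5°, cos -55.5°) = (0.82413, 0.56641). Z is at the origin and P lies 68.7 along u from Z, so P = 68.7·u = (38.912, -56.617). Tangency of A1 to both parallel lines with radius 12.9 puts U and V at Z ± 12.9·n: U = (10.631, 7.3066), V = (-10.631, -7.3066). Then cos ∠PUV = UP·UV / (|UP||UV|), giving 79.365°.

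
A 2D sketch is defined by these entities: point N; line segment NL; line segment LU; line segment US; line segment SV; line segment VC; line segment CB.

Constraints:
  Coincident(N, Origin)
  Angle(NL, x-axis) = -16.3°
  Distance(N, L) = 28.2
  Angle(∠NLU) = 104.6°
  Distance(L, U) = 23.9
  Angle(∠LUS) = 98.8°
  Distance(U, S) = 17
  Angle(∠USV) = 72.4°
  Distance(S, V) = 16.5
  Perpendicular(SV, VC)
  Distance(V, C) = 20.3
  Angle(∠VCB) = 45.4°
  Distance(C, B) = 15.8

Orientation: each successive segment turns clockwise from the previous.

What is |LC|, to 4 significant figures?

14.50

∠USV = 72.4° gives SV at 79.50° from the x-axis; with |SV| = 16.5, V = (12.49, -17.68). The perpendicularity gives VC at right angles to SV, so VC runs at -10.50°; with |VC| = 20.3, C = (32.45, -21.38). Then |LC| = |C − L| = 14.50.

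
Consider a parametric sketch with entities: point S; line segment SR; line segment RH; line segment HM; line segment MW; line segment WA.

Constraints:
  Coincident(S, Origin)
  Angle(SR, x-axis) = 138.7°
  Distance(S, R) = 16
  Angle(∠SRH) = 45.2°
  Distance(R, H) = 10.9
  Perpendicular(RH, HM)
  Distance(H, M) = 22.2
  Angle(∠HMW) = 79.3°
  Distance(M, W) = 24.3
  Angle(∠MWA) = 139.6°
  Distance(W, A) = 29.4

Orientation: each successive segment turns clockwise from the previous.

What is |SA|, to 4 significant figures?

45.81

S is at the origin; SR runs at 138.7° with length 16.0, so R = (-12.02, 10.56). ∠SRH = 45.2° gives RH at 3.900° from the x-axis; with |RH| = 10.9, H = (-1.145, 11.30). RH ⟂ HM, so HM runs at -86.10°; with |HM| = 22.2, M = (0.3645, -10.85). ∠HMW = 79.3° gives MW at 173.2° from the x-axis; with |MW| = 24.3, W = (-23.76, -7.970). ∠MWA = 139.6° gives WA at 132.8° from the x-axis; with |WA| = 29.4, A = (-43.74, 13.60). Then |SA| = |A − S| = 45.81.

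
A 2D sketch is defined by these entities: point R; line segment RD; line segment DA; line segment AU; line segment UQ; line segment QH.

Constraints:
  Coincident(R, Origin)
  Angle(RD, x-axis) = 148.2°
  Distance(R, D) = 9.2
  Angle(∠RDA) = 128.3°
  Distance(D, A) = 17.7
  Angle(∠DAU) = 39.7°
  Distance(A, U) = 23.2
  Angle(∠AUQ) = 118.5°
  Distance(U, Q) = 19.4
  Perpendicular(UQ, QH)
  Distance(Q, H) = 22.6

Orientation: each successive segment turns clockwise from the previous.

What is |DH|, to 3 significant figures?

16.6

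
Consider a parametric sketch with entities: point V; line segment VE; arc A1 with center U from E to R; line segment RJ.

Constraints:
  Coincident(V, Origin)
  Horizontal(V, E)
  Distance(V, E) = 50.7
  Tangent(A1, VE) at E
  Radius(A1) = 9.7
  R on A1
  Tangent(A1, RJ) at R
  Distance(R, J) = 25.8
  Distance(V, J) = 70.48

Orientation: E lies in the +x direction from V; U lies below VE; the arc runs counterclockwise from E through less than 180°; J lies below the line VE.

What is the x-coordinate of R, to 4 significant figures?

43.56

Checks: |UE| = 9.700 ✓; |UR| = 9.700 ✓; ∠(UR, RJ) = 90.00° ✓; |RJ| = 25.80 ✓; |VJ| = 70.48 ✓.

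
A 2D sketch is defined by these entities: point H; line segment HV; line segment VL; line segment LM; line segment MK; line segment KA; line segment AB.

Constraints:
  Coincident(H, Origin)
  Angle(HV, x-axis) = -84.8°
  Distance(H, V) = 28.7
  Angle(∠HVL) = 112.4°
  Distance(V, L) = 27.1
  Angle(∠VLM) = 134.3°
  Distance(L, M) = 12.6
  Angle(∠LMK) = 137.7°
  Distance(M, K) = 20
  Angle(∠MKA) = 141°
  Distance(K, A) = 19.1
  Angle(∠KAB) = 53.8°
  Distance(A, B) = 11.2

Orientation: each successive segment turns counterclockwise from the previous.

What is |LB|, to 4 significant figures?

33.94

∠MKA = 141.0° gives KA at 109.8° from the x-axis; with |KA| = 19.1, A = (39.67, 6.275). ∠KAB = 53.8° gives AB at -124.0° from the x-axis; with |AB| = 11.2, B = (33.41, -3.010). Then |LB| = |B − L| = 33.94.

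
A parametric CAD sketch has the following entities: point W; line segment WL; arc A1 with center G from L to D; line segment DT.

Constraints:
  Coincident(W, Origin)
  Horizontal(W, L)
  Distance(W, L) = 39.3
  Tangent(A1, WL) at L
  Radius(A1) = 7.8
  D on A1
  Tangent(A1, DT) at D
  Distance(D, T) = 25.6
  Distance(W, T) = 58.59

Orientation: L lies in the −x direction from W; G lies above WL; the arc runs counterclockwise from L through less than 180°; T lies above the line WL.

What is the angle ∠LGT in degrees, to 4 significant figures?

160.0°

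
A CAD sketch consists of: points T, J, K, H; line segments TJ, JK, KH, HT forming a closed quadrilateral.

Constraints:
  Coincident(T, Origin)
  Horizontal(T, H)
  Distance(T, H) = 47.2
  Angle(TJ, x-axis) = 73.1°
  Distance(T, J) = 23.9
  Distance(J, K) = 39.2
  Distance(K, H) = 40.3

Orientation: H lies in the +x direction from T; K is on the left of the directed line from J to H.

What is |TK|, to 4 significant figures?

58.15

Checks: |JK| = 39.20 ✓; |KH| = 40.30 ✓.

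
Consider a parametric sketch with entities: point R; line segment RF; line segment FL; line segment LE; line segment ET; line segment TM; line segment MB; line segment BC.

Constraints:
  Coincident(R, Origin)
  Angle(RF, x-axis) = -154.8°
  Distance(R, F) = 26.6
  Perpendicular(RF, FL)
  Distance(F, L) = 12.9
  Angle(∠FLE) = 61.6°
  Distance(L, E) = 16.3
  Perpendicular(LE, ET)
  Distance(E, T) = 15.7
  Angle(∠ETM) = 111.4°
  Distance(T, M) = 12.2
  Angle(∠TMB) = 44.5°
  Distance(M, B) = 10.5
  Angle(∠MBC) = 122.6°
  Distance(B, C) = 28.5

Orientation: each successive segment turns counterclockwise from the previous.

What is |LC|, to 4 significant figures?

37.95

R is at the origin; RF runs at -154.8° with length 26.6, so F = (-24.07, -11.33). RF ⟂ FL, so FL runs at -64.80°; with |FL| = 12.9, L = (-18.58, -23.00). ∠FLE = 61.6° gives LE at 53.60° from the x-axis; with |LE| = 16.3, E = (-8.903, -9.878). LE ⟂ ET, so ET runs at 143.6°; with |ET| = 15.7, T = (-21.54, -0.5616). ∠ETM = 111.4° gives TM at -147.8° from the x-axis; with |TM| = 12.2, M = (-31.86, -7.063). ∠TMB = 44.5° gives MB at -12.30° from the x-axis; with |MB| = 10.5, B = (-21.60, -9.299). ∠MBC = 122.6° gives BC at 45.10° from the x-axis; with |BC| = 28.5, C = (-1.487, 10.89). Then |LC| = |C − L| = 37.95.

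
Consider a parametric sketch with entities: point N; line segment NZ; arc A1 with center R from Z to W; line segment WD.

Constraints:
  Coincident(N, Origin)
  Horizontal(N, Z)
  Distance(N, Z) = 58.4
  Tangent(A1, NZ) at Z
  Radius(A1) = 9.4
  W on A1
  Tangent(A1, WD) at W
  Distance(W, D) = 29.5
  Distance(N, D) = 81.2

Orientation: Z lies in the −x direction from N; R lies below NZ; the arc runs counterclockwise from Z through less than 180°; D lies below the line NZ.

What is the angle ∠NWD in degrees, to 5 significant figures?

105.55°

N is at the origin; N and Z share the same y with |NZ| = 58.4 and Z on the −x side, so Z = (-58.400, 0.0000). A1 meets NZ tangentially, so RZ is at right angles to NZ, so R = Z + (0, -9.4) = (-58.400, -9.4000). Since RW ⟂ WD (tangency), |RD| = √(9.4² + 29.5²) = 30.961 regardless of where W sits on A1. So D lies on both circle(N, 81.2) and circle(R, 30.961); the below-NZ intersection is D = (-72.228, -37.102). W is the foot of the tangent from D: W = (-67.688, -7.9534).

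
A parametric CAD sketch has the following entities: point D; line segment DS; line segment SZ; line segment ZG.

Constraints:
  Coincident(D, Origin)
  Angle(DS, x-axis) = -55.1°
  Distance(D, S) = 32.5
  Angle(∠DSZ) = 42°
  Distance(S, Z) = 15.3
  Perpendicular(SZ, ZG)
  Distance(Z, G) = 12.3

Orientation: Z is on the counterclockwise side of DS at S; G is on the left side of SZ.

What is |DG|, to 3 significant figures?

12.9

D is at the origin; DS runs at -55.1° with length 32.5, so S = 32.5·(cos -55.1°, sin -55.1°) = (18.6, -26.7). ∠DSZ = 42.0°, so SZ runs at -55.1° + (180° − 42.0°) = 82.9° from the x-axis; with |SZ| = 15.3, Z = S + 15.3·(cos 82.9°, sin 82.9°) = (20.5, -11.5). SZ ⟂ ZG; with |ZG| = 12.3 on the left of SZ, G = Z + 12.3·(-0.992, 0.124) = (8.28, -9.95). Then |DG| = |G − D| = 12.9.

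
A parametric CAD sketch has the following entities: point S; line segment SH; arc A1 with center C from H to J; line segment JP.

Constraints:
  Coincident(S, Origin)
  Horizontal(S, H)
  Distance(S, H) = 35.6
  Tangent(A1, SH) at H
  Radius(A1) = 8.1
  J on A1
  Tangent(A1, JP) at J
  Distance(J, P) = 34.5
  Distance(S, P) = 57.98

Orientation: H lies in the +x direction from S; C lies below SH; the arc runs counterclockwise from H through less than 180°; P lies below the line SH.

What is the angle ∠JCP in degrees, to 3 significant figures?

76.8°

Checks: |CJ| = 8.100 ✓; ∠(CJ, JP) = 90.00° ✓; |JP| = 34.50 ✓; |SP| = 57.98 ✓.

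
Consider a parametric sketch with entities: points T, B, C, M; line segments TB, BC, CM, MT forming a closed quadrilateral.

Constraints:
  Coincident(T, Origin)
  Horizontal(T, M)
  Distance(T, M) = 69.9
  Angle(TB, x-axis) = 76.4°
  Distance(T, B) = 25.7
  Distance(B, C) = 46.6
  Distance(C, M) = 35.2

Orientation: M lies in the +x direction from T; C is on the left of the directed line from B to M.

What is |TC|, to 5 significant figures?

60.554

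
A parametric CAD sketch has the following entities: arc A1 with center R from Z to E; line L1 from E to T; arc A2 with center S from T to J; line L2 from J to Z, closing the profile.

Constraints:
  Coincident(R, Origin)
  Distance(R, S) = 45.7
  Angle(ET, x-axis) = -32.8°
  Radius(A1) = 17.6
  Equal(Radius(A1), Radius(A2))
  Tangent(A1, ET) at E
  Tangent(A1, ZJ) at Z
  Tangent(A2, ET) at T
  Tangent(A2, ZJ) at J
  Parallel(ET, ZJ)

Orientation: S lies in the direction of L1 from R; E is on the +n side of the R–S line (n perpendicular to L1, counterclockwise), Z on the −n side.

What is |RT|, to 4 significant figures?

48.97

The slot axis is L1's direction at -32.8°, so u = (cos -32.8°, sin -32.8°) = (0.8406, -0.5417) and n = (−sin -32.8°, cos -32.8°) = (0.5417, 0.8406). R is at the origin and S lies 45.7 along u from R, so S = 45.7·u = (38.41, -24.76). Tangency of A1 to both parallel lines with radius 17.6 puts E and Z at R ± 17.6·n: E = (9.534, 14.79), Z = (-9.534, -14.79). Equal radii place T and J the same way about S: T = S + 17.6·n = (47.95, -9.962), J = S − 17.6·n = (28.88, -39.55). Then |RT| = |T − R| = 48.97.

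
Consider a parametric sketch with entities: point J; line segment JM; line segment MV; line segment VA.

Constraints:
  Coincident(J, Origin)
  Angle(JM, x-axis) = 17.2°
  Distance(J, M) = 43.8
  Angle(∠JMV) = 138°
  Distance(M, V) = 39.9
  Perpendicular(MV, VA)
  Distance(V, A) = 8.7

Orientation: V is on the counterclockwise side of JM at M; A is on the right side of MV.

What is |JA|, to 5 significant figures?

81.814

J is at the origin; JM runs at 17.2° with length 43.8, so M = 43.8·(cos 17.2°, sin 17.2°) = (41.841, 12.952). ∠JMV = 138.0°, so MV runs at 17.2° + (180° − 138.0°) = 59.200° from the x-axis; with |MV| = 39.9, V = M + 39.9·(cos 59.200°, sin 59.200°) = (62.272, 47.225). The perpendicularity gives VA at right angles to MV; with |VA| = 8.7 on the right of MV, A = V + 8.7·(0.85896, -0.51204) = (69.745, 42.770). Then |JA| = |A − J| = 81.814.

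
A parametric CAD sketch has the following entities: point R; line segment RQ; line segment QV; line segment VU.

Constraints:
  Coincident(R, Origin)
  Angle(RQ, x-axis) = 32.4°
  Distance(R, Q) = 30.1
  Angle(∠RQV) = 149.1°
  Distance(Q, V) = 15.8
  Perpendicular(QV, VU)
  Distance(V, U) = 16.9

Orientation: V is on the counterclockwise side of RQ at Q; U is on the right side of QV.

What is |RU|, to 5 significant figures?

52.725

R is at the origin; RQ runs at 32.4° with length 30.1, so Q = 30.1·(cos 32.4°, sin 32.4°) = (25.414, 16.128). ∠RQV = 149.1°, so QV runs at 32.4° + (180° − 149.1°) = 63.300° from the x-axis; with |QV| = 15.8, V = Q + 15.8·(cos 63.300°, sin 63.300°) = (32.514, 30.244). The perpendicularity gives VU at right angles to QV; with |VU| = 16.9 on the right of QV, U = V + 16.9·(0.89337, -0.44932) = (47.611, 22.650). Then |RU| = |U − R| = 52.725.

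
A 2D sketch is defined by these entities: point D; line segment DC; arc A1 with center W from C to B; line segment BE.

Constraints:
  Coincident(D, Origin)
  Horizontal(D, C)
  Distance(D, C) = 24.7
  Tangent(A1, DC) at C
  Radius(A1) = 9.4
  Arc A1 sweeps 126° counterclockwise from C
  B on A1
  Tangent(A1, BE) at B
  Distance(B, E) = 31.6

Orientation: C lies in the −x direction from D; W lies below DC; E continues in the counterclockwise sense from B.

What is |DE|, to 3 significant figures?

42.8

On A1, C sits at bearing 90° from W; a 126° counterclockwise sweep puts B at bearing 216°, so B = W + 9.4·(cos 216°, sin 216°) = (-32.3, -14.9). The tangent condition forces WB to be normal to BE, so BE runs along (−sin 216°, cos 216°); with |BE| = 31.6, E = (-13.7, -40.5). Then |DE| = |E − D| = 42.8.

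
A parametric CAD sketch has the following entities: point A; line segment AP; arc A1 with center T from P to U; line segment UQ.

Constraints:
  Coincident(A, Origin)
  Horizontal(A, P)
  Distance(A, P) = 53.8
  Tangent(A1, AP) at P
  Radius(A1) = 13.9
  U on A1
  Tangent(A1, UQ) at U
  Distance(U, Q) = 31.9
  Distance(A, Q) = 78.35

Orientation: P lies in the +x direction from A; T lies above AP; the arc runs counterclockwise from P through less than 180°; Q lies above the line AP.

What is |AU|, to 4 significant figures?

69.43

Checks: |TU| = 13.90 ✓; ∠(TU, UQ) = 90.00° ✓; |UQ| = 31.90 ✓; |AQ| = 78.35 ✓.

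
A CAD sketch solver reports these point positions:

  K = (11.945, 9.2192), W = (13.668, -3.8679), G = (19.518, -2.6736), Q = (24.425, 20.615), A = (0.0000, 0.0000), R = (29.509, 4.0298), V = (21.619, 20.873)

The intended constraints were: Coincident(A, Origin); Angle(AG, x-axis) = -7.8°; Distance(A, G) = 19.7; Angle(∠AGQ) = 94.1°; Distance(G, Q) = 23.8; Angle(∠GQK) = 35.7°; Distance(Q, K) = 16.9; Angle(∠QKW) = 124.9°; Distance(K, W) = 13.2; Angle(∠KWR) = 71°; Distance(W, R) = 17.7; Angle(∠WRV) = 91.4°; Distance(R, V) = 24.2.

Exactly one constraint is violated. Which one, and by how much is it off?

Distance(R, V) = 24.2 — off by 5.60.

A = (0.00, 0.00) ✓; AG at -7.800° ✓; |AG| = 19.70 ✓; ∠AGQ = 94.10° ✓; |GQ| = 23.80 ✓; ∠GQK = 35.70° ✓; |QK| = 16.90 ✓; ∠QKW = 124.9° ✓; |KW| = 13.20 ✓; ∠KWR = 71.00° ✓; |WR| = 17.70 ✓; ∠WRV = 91.40° ✓; |RV| = 18.60 ✗.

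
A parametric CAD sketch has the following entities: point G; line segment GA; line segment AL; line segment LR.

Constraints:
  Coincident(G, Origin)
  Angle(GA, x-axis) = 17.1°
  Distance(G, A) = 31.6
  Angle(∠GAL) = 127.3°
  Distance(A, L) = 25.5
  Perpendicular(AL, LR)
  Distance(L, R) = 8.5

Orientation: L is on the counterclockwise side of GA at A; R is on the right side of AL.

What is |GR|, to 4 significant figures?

55.90

G is at the origin; GA runs at 17.1° with length 31.6, so A = 31.6·(cos 17.1°, sin 17.1°) = (30.20, 9.292). ∠GAL = 127.3°, so AL runs at 17.1° + (180° − 127.3°) = 69.80° from the x-axis; with |AL| = 25.5, L = A + 25.5·(cos 69.80°, sin 69.80°) = (39.01, 33.22). The perpendicularity gives LR at right angles to AL; with |LR| = 8.5 on the right of AL, R = L + 8.5·(0.9385, -0.3453) = (46.99, 30.29). Then |GR| = |R − G| = 55.90.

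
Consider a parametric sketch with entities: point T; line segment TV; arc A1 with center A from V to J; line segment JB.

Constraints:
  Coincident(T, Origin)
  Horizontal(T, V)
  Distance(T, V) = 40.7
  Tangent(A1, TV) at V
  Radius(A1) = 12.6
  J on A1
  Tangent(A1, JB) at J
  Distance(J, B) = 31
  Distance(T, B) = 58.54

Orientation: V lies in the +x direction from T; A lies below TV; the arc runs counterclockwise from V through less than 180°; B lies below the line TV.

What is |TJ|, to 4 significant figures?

32.62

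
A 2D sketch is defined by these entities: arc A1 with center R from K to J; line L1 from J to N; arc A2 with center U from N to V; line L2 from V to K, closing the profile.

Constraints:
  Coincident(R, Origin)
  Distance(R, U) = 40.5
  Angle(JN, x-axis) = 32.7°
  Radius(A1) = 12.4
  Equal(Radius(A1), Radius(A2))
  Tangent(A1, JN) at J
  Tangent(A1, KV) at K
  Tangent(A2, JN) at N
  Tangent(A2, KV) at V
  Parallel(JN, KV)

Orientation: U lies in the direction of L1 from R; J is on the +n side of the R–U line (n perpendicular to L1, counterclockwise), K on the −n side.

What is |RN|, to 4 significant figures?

42.36

The slot axis is L1's direction at 32.7°, so u = (cos 32.7°, sin 32.7°) = (0.8415, 0.5402) and n = (−sin 32.7°, cos 32.7°) = (-0.5402, 0.8415). R is at the origin and U lies 40.5 along u from R, so U = 40.5·u = (34.08, 21.88). Tangency of A1 to both parallel lines with radius 12.4 puts J and K at R ± 12.4·n: J = (-6.699, 10.43), K = (6.699, -10.43). Equal radii place N and V the same way about U: N = U + 12.4·n = (27.38, 32.31), V = U − 12.4·n = (40.78, 11.44). Then |RN| = |N − R| = 42.36.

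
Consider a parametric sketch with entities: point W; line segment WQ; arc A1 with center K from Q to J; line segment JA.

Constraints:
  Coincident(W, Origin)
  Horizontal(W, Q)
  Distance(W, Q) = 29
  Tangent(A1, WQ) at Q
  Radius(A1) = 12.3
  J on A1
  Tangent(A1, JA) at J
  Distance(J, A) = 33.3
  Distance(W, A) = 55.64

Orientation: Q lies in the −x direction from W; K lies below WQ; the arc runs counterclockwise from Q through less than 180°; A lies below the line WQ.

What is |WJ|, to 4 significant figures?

43.80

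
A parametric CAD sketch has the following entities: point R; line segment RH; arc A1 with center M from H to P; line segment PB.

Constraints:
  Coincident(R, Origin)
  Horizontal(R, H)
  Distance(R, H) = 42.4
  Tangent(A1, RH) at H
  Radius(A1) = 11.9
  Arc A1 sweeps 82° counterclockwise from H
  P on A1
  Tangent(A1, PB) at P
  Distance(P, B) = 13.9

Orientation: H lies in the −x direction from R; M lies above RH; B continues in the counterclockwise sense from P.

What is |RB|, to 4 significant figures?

37.40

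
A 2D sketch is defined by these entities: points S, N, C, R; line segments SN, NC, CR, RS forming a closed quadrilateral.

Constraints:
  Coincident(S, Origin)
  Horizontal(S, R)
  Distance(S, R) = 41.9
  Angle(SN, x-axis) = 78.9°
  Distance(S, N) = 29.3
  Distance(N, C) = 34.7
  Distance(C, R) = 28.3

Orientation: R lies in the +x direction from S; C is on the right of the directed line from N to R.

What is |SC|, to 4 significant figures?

14.87

S is at the origin; SR is horizontal with |SR| = 41.9 and R in +x, so R = (41.9, 0). SN runs at 78.9° with |SN| = 29.3, so N = (5.641, 28.75). C is determined by |NC| = 34.7 and |CR| = 28.3 together: it lies at the intersection of circle(N, 34.7) and circle(R, 28.3). With |NR| = 46.28, the foot of the radical line on NR is 27.49 from N and the perpendicular offset is √(34.7² − 27.49²) = 21.17. Taking the right-of-NR solution: C = (14.03, -4.919).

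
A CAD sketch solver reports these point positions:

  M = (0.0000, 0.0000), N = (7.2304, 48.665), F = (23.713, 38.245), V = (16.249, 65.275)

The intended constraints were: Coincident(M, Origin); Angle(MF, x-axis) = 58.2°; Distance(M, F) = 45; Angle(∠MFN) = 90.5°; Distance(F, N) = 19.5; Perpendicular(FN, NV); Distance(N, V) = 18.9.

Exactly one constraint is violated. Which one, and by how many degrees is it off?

Perpendicular(FN, NV) — off by 3.80°.

M = (0.00, 0.00) ✓; MF at 58.20° ✓; |MF| = 45.00 ✓; ∠MFN = 90.50° ✓; |FN| = 19.50 ✓; ∠(FN, NV) = 86.20° ✗; |NV| = 18.90 ✓.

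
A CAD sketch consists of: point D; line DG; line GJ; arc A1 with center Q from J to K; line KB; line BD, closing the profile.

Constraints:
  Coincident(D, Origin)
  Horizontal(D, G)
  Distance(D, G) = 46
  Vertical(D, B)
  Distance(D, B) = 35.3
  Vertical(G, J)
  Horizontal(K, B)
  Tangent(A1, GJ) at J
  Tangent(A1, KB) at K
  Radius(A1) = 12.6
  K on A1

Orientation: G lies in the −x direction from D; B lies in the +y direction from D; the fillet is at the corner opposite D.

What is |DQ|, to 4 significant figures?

40.38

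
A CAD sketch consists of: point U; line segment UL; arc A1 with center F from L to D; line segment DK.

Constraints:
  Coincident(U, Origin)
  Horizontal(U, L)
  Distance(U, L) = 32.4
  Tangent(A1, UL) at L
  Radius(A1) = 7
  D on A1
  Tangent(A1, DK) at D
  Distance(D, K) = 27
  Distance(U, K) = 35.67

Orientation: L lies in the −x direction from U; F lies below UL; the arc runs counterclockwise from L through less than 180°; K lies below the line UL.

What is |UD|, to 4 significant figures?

39.17

Checks: |UL| = 32.40 ✓; |FD| = 7.000 ✓; ∠(FD, DK) = 90.00° ✓; |DK| = 27.00 ✓; |UK| = 35.67 ✓.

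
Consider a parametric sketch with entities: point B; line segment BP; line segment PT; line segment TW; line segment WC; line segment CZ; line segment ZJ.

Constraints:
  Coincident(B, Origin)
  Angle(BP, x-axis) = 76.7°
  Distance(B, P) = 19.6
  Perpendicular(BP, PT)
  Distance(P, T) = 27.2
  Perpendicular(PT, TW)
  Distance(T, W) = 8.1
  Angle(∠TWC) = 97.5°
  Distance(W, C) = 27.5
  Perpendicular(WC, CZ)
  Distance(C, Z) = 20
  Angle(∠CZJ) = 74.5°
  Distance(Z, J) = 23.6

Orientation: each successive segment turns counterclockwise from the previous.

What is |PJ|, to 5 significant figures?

21.257

The perpendicularity gives CZ at right angles to WC, so CZ runs at 69.200°; with |CZ| = 20.0, Z = (8.9850, 26.380). ∠CZJ = 74.5° gives ZJ at 174.70° from the x-axis; with |ZJ| = 23.6, J = (-14.514, 28.560). Then |PJ| = |J − P| = 21.257.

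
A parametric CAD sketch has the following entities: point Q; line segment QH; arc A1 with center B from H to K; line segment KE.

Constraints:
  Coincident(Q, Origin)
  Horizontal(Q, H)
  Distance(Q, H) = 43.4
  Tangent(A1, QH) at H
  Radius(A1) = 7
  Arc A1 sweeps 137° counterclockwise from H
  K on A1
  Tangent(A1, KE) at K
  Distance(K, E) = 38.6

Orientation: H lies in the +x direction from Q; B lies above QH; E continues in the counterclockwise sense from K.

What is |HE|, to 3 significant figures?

45.0

Q is at the origin; Q and H share the same y with |QH| = 43.4 and H on the +x side, so H = (43.4, 0.00). Since A1 is tangent to QH there, BH ⟂ QH, so B = H + (0, 7) = (43.4, 7.00). On A1, H sits at bearing -90° from B; a 137° counterclockwise sweep puts K at bearing 47°, so K = B + 7.0·(cos 47°, sin 47°) = (48.2, 12.1). Since A1 is tangent to KE there, BK ⟂ KE, so KE runs along (−sin 47°, cos 47°); with |KE| = 38.6, E = (19.9, 38.4). Then |HE| = |E − H| = 45.0.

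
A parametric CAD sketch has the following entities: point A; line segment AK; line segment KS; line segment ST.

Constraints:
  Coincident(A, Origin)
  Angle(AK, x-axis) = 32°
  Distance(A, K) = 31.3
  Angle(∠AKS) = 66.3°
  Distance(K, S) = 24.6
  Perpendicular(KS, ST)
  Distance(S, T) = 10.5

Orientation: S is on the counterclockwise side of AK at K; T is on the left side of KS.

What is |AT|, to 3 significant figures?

21.8

A is at the origin; AK runs at 32.0° with length 31.3, so K = 31.3·(cos 32.0°, sin 32.0°) = (26.5, 16.6). ∠AKS = 66.3°, so KS runs at 32.0° + (180° − 66.3°) = 146° from the x-axis; with |KS| = 24.6, S = K + 24.6·(cos 146°, sin 146°) = (6.22, 30.4). KS ⟂ ST; with |ST| = 10.5 on the left of KS, T = S + 10.5·(-0.564, -0.826) = (0.305, 21.8). Then |AT| = |T − A| = 21.8.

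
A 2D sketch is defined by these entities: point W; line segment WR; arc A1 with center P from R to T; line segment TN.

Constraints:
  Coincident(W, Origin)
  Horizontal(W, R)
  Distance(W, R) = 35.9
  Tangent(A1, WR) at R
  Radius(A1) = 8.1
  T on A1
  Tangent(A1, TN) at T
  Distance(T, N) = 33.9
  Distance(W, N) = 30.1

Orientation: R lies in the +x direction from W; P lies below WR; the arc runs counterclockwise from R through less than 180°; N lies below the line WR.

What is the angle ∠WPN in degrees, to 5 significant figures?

49.585°

Checks: ∠(PR, RW) = 90.00° ✓; |PT| = 8.100 ✓; ∠(PT, TN) = 90.00° ✓; |TN| = 33.90 ✓; |WN| = 30.10 ✓.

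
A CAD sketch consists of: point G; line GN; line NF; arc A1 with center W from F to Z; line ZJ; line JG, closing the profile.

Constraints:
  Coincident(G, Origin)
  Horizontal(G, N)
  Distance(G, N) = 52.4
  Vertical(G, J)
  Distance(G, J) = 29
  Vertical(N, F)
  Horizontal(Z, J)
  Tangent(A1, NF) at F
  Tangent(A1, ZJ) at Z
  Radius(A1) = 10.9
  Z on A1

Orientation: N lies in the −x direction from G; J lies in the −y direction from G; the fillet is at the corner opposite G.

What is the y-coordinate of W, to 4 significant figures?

-18.10

G is at the origin; GN is horizontal with |GN| = 52.4 and N on the −x side, so N = (-52.40, 0.000). G and J share the same x with |GJ| = 29.0 and J on the −y side, so J = (0.000, -29.00). The virtual corner opposite G is at (-52.40, -29.00). A1 meets NF tangentially, so WF is at right angles to NF and A1 meets ZJ tangentially, so WZ is at right angles to ZJ, with radius 10.9, so the center W sits 10.9 in from both sides at W = (-41.50, -18.10). So W.y = -18.10.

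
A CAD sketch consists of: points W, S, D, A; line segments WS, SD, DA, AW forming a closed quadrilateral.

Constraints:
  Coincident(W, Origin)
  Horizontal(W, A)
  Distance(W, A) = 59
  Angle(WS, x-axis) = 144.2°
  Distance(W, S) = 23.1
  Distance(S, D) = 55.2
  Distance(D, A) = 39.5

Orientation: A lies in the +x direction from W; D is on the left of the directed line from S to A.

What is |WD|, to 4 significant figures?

45.48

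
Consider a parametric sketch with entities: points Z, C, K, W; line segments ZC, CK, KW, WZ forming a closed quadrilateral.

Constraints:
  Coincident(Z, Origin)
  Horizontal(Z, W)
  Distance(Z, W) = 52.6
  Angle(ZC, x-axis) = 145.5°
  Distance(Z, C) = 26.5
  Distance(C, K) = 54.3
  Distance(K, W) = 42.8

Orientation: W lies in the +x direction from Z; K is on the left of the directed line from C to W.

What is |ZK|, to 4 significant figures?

45.42

Z is at the origin; ZW is horizontal with |ZW| = 52.6 and W in +x, so W = (52.6, 0). ZC runs at 145.5° with |ZC| = 26.5, so C = (-21.84, 15.01). K is determined by |CK| = 54.3 and |KW| = 42.8 together: it lies at the intersection of circle(C, 54.3) and circle(W, 42.8). With |CW| = 75.94, the foot of the radical line on CW is 45.32 from C and the perpendicular offset is √(54.3² − 45.32²) = 29.91. Taking the left-of-CW solution: K = (28.50, 35.37).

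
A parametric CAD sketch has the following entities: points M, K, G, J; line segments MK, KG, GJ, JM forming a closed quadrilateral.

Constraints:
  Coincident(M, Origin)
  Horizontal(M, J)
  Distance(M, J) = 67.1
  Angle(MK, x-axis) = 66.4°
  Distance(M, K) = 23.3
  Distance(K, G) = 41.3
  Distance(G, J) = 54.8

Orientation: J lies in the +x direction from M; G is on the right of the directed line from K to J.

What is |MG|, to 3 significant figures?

25.1

M is at the origin; MJ is horizontal with |MJ| = 67.1 and J in +x, so J = (67.1, 0). MK runs at 66.4° with |MK| = 23.3, so K = (9.33, 21.4). G is determined by |KG| = 41.3 and |GJ| = 54.8 together: it lies at the intersection of circle(K, 41.3) and circle(J, 54.8). With |KJ| = 61.6, the foot of the radical line on KJ is 20.3 from K and the perpendicular offset is √(41.3² − 20.3²) = 36.0. Taking the right-of-KJ solution: G = (15.9, -19.4).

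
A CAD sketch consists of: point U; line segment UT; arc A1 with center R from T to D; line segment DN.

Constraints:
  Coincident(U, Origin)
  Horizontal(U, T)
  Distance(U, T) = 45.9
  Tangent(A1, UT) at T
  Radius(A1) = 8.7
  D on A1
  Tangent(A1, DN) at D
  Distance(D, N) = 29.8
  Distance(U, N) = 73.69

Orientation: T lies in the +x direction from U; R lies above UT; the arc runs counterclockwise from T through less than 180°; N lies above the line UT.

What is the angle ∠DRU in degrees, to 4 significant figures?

144.3°

Checks: |UT| = 45.90 ✓; |RD| = 8.700 ✓; ∠(RD, DN) = 90.00° ✓; |DN| = 29.80 ✓; |UN| = 73.69 ✓.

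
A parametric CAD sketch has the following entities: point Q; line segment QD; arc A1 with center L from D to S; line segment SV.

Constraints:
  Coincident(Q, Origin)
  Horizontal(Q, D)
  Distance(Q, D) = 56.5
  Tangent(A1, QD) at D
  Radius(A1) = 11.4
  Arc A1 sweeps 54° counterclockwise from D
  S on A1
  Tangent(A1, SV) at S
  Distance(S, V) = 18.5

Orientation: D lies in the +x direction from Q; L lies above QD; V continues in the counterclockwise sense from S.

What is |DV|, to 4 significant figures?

28.12

On A1, D sits at bearing -90° from L; a 54° counterclockwise sweep puts S at bearing -36°, so S = L + 11.4·(cos -36°, sin -36°) = (65.72, 4.699). Since A1 is tangent to SV there, LS ⟂ SV, so SV runs along (−sin -36°, cos -36°); with |SV| = 18.5, V = (76.60, 19.67). Then |DV| = |V − D| = 28.12.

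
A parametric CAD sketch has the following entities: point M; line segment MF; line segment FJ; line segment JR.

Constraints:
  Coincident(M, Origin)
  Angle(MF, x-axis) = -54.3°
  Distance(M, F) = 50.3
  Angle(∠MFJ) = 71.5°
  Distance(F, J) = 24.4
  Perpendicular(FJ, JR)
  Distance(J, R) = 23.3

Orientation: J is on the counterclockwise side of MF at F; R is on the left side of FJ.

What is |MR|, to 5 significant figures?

25.819

M is at the origin; MF runs at -54.3° with length 50.3, so F = 50.3·(cos -54.3°, sin -54.3°) = (29.352, -40.848). ∠MFJ = 71.5°, so FJ runs at -54.3° + (180° − 71.5°) = 54.200° from the x-axis; with |FJ| = 24.4, J = F + 24.4·(cos 54.200°, sin 54.200°) = (43.625, -21.058). The perpendicularity gives JR at right angles to FJ; with |JR| = 23.3 on the left of FJ, R = J + 23.3·(-0.81106, 0.58496) = (24.727, -7.4283). Then |MR| = |R − M| = 25.819.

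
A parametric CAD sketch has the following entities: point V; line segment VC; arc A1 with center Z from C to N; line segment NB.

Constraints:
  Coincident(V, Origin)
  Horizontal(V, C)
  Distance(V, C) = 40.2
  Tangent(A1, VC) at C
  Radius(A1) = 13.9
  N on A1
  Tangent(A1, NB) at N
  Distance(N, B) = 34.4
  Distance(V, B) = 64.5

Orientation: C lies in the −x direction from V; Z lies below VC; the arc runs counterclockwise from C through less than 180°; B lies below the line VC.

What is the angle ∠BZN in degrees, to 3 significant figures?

68.0°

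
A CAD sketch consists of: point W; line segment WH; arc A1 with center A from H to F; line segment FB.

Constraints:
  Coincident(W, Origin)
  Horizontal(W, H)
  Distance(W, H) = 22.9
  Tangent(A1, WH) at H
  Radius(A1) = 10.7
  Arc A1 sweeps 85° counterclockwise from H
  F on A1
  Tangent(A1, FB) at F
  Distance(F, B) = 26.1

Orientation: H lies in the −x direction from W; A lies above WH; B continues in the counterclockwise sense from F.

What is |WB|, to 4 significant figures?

37.13

W is at the origin; W and H share the same y with |WH| = 22.9 and H on the −x side, so H = (-22.90, 0.000). A1 meets WH tangentially, so AH is at right angles to WH, so A = H + (0, 10.7) = (-22.90, 10.70). On A1, H sits at bearing -90° from A; an 85° counterclockwise sweep puts F at bearing -5°, so F = A + 10.7·(cos -5°, sin -5°) = (-12.24, 9.767). A1 meets FB tangentially, so AF is at right angles to FB, so FB runs along (−sin -5°, cos -5°); with |FB| = 26.1, B = (-9.966, 35.77). Then |WB| = |B − W| = 37.13.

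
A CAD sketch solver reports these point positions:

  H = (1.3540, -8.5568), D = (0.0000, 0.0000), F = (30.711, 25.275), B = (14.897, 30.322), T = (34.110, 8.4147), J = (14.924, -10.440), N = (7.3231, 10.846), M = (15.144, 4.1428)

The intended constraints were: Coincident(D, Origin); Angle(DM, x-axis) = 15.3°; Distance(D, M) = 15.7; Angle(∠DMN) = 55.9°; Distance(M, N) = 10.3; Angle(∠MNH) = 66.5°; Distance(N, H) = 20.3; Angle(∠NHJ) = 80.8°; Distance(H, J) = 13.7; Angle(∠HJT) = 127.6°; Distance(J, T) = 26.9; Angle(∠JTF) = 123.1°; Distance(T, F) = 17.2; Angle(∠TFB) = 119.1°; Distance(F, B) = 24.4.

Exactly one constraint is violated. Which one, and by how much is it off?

Distance(F, B) = 24.4 — off by 7.80.

D = (0.00, 0.00) ✓; DM at 15.30° ✓; |DM| = 15.70 ✓; ∠DMN = 55.90° ✓; |MN| = 10.30 ✓; ∠MNH = 66.50° ✓; |NH| = 20.30 ✓; ∠NHJ = 80.80° ✓; |HJ| = 13.70 ✓; ∠HJT = 127.6° ✓; |JT| = 26.90 ✓; ∠JTF = 123.1° ✓; |TF| = 17.20 ✓; ∠TFB = 119.1° ✓; |FB| = 16.60 ✗.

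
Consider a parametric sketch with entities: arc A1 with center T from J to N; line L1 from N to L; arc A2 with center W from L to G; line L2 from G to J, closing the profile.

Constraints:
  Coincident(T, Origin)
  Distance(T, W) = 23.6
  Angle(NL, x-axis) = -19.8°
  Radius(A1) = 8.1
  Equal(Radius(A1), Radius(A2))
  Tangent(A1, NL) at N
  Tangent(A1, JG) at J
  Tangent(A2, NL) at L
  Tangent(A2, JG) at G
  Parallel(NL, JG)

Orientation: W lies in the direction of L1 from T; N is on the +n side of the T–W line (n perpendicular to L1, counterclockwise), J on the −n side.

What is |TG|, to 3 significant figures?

25.0

The slot axis is L1's direction at -19.8°, so u = (cos -19.8°, sin -19.8°) = (0.941, -0.339) and n = (−sin -19.8°, cos -19.8°) = (0.339, 0.941). T is at the origin and W lies 23.6 along u from T, so W = 23.6·u = (22.2, -7.99). Tangency of A1 to both parallel lines with radius 8.1 puts N and J at T ± 8.1·n: N = (2.74, 7.62), J = (-2.74, -7.62). Equal radii place L and G the same way about W: L = W + 8.1·n = (24.9, -0.373), G = W − 8.1·n = (19.5, -15.6). Then |TG| = |G − T| = 25.0.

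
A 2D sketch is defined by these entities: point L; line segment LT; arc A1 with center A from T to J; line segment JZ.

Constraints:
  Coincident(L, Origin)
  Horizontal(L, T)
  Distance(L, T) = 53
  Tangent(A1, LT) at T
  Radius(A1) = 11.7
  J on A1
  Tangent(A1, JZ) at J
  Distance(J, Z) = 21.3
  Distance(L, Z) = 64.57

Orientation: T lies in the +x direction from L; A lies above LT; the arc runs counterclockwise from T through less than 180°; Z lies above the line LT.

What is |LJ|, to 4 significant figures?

65.65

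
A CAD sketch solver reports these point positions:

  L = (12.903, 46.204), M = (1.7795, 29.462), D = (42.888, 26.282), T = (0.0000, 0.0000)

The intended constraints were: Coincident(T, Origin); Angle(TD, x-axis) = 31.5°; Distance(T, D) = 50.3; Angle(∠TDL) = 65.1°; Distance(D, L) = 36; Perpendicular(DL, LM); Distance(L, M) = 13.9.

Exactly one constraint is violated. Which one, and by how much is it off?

Distance(L, M) = 13.9 — off by 6.20.

T = (0.00, 0.00) ✓; TD at 31.50° ✓; |TD| = 50.30 ✓; ∠TDL = 65.10° ✓; |DL| = 36.00 ✓; ∠(DL, LM) = 90.00° ✓; |LM| = 20.10 ✗.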